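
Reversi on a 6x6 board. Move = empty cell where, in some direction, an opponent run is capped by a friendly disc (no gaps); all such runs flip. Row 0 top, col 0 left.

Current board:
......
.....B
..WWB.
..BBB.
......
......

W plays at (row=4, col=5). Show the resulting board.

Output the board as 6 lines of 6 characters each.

Answer: ......
.....B
..WWB.
..BBW.
.....W
......

Derivation:
Place W at (4,5); scan 8 dirs for brackets.
Dir NW: opp run (3,4) capped by W -> flip
Dir N: first cell '.' (not opp) -> no flip
Dir NE: edge -> no flip
Dir W: first cell '.' (not opp) -> no flip
Dir E: edge -> no flip
Dir SW: first cell '.' (not opp) -> no flip
Dir S: first cell '.' (not opp) -> no flip
Dir SE: edge -> no flip
All flips: (3,4)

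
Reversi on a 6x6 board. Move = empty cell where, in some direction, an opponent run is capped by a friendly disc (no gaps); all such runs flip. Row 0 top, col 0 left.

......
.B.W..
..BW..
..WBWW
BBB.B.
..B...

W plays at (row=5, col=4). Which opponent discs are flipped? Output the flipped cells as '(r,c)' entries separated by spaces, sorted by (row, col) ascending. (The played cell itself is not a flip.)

Answer: (4,4)

Derivation:
Dir NW: first cell '.' (not opp) -> no flip
Dir N: opp run (4,4) capped by W -> flip
Dir NE: first cell '.' (not opp) -> no flip
Dir W: first cell '.' (not opp) -> no flip
Dir E: first cell '.' (not opp) -> no flip
Dir SW: edge -> no flip
Dir S: edge -> no flip
Dir SE: edge -> no flip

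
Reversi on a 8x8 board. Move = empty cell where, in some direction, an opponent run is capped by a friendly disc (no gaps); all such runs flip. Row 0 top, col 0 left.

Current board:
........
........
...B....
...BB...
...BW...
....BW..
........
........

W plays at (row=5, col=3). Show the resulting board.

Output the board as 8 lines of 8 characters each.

Place W at (5,3); scan 8 dirs for brackets.
Dir NW: first cell '.' (not opp) -> no flip
Dir N: opp run (4,3) (3,3) (2,3), next='.' -> no flip
Dir NE: first cell 'W' (not opp) -> no flip
Dir W: first cell '.' (not opp) -> no flip
Dir E: opp run (5,4) capped by W -> flip
Dir SW: first cell '.' (not opp) -> no flip
Dir S: first cell '.' (not opp) -> no flip
Dir SE: first cell '.' (not opp) -> no flip
All flips: (5,4)

Answer: ........
........
...B....
...BB...
...BW...
...WWW..
........
........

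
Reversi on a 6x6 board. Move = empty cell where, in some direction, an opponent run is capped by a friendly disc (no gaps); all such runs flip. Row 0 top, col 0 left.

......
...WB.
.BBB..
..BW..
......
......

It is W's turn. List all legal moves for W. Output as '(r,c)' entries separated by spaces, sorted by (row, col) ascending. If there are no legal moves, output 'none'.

Answer: (1,1) (1,5) (3,1)

Derivation:
(0,3): no bracket -> illegal
(0,4): no bracket -> illegal
(0,5): no bracket -> illegal
(1,0): no bracket -> illegal
(1,1): flips 1 -> legal
(1,2): no bracket -> illegal
(1,5): flips 1 -> legal
(2,0): no bracket -> illegal
(2,4): no bracket -> illegal
(2,5): no bracket -> illegal
(3,0): no bracket -> illegal
(3,1): flips 2 -> legal
(3,4): no bracket -> illegal
(4,1): no bracket -> illegal
(4,2): no bracket -> illegal
(4,3): no bracket -> illegal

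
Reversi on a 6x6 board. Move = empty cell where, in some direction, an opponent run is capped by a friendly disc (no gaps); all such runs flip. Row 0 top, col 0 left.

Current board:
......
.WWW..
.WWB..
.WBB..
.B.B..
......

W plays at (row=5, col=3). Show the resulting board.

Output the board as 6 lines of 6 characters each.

Place W at (5,3); scan 8 dirs for brackets.
Dir NW: first cell '.' (not opp) -> no flip
Dir N: opp run (4,3) (3,3) (2,3) capped by W -> flip
Dir NE: first cell '.' (not opp) -> no flip
Dir W: first cell '.' (not opp) -> no flip
Dir E: first cell '.' (not opp) -> no flip
Dir SW: edge -> no flip
Dir S: edge -> no flip
Dir SE: edge -> no flip
All flips: (2,3) (3,3) (4,3)

Answer: ......
.WWW..
.WWW..
.WBW..
.B.W..
...W..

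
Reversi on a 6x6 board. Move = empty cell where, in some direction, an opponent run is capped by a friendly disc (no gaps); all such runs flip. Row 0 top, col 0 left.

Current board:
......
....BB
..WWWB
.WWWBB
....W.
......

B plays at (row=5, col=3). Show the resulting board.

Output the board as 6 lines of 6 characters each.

Answer: ......
....BB
..WWWB
.WWWBB
....B.
...B..

Derivation:
Place B at (5,3); scan 8 dirs for brackets.
Dir NW: first cell '.' (not opp) -> no flip
Dir N: first cell '.' (not opp) -> no flip
Dir NE: opp run (4,4) capped by B -> flip
Dir W: first cell '.' (not opp) -> no flip
Dir E: first cell '.' (not opp) -> no flip
Dir SW: edge -> no flip
Dir S: edge -> no flip
Dir SE: edge -> no flip
All flips: (4,4)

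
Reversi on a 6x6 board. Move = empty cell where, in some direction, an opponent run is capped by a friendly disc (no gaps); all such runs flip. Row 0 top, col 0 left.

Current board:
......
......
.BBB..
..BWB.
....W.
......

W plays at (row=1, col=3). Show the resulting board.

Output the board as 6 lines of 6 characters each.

Place W at (1,3); scan 8 dirs for brackets.
Dir NW: first cell '.' (not opp) -> no flip
Dir N: first cell '.' (not opp) -> no flip
Dir NE: first cell '.' (not opp) -> no flip
Dir W: first cell '.' (not opp) -> no flip
Dir E: first cell '.' (not opp) -> no flip
Dir SW: opp run (2,2), next='.' -> no flip
Dir S: opp run (2,3) capped by W -> flip
Dir SE: first cell '.' (not opp) -> no flip
All flips: (2,3)

Answer: ......
...W..
.BBW..
..BWB.
....W.
......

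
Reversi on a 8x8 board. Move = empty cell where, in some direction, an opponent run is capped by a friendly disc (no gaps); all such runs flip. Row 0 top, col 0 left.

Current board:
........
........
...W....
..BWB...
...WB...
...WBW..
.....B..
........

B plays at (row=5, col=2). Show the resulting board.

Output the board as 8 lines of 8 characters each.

Answer: ........
........
...W....
..BWB...
...BB...
..BBBW..
.....B..
........

Derivation:
Place B at (5,2); scan 8 dirs for brackets.
Dir NW: first cell '.' (not opp) -> no flip
Dir N: first cell '.' (not opp) -> no flip
Dir NE: opp run (4,3) capped by B -> flip
Dir W: first cell '.' (not opp) -> no flip
Dir E: opp run (5,3) capped by B -> flip
Dir SW: first cell '.' (not opp) -> no flip
Dir S: first cell '.' (not opp) -> no flip
Dir SE: first cell '.' (not opp) -> no flip
All flips: (4,3) (5,3)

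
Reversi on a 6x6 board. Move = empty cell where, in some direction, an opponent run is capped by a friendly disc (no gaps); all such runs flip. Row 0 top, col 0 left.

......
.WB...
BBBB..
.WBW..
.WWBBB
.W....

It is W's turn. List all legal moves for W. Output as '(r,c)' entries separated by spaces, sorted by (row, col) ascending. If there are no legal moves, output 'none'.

Answer: (0,2) (1,3) (1,4) (5,3) (5,5)

Derivation:
(0,1): no bracket -> illegal
(0,2): flips 3 -> legal
(0,3): no bracket -> illegal
(1,0): no bracket -> illegal
(1,3): flips 3 -> legal
(1,4): flips 2 -> legal
(2,4): no bracket -> illegal
(3,0): no bracket -> illegal
(3,4): no bracket -> illegal
(3,5): no bracket -> illegal
(5,2): no bracket -> illegal
(5,3): flips 1 -> legal
(5,4): no bracket -> illegal
(5,5): flips 1 -> legal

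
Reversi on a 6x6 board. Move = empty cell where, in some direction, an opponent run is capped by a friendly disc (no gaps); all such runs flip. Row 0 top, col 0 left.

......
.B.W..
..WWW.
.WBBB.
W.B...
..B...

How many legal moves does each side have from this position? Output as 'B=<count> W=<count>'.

-- B to move --
(0,2): no bracket -> illegal
(0,3): flips 2 -> legal
(0,4): no bracket -> illegal
(1,2): flips 2 -> legal
(1,4): flips 2 -> legal
(1,5): flips 1 -> legal
(2,0): flips 1 -> legal
(2,1): no bracket -> illegal
(2,5): no bracket -> illegal
(3,0): flips 1 -> legal
(3,5): no bracket -> illegal
(4,1): no bracket -> illegal
(5,0): no bracket -> illegal
(5,1): no bracket -> illegal
B mobility = 6
-- W to move --
(0,0): flips 1 -> legal
(0,1): no bracket -> illegal
(0,2): no bracket -> illegal
(1,0): no bracket -> illegal
(1,2): no bracket -> illegal
(2,0): no bracket -> illegal
(2,1): no bracket -> illegal
(2,5): no bracket -> illegal
(3,5): flips 3 -> legal
(4,1): flips 1 -> legal
(4,3): flips 1 -> legal
(4,4): flips 2 -> legal
(4,5): flips 1 -> legal
(5,1): flips 2 -> legal
(5,3): flips 1 -> legal
W mobility = 8

Answer: B=6 W=8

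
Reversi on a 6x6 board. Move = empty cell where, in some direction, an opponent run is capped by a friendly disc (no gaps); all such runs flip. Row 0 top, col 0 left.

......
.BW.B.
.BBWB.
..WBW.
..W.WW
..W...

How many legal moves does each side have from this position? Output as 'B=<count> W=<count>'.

-- B to move --
(0,1): no bracket -> illegal
(0,2): flips 1 -> legal
(0,3): flips 1 -> legal
(1,3): flips 2 -> legal
(2,5): no bracket -> illegal
(3,1): flips 1 -> legal
(3,5): flips 1 -> legal
(4,1): flips 2 -> legal
(4,3): flips 1 -> legal
(5,1): flips 1 -> legal
(5,3): no bracket -> illegal
(5,4): flips 2 -> legal
(5,5): flips 1 -> legal
B mobility = 10
-- W to move --
(0,0): flips 3 -> legal
(0,1): no bracket -> illegal
(0,2): no bracket -> illegal
(0,3): no bracket -> illegal
(0,4): flips 2 -> legal
(0,5): flips 1 -> legal
(1,0): flips 2 -> legal
(1,3): no bracket -> illegal
(1,5): flips 2 -> legal
(2,0): flips 2 -> legal
(2,5): flips 1 -> legal
(3,0): flips 1 -> legal
(3,1): no bracket -> illegal
(3,5): no bracket -> illegal
(4,3): flips 1 -> legal
W mobility = 9

Answer: B=10 W=9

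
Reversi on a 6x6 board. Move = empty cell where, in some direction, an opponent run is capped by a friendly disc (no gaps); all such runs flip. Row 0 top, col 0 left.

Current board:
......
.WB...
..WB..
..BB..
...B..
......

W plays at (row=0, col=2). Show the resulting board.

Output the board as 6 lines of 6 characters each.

Place W at (0,2); scan 8 dirs for brackets.
Dir NW: edge -> no flip
Dir N: edge -> no flip
Dir NE: edge -> no flip
Dir W: first cell '.' (not opp) -> no flip
Dir E: first cell '.' (not opp) -> no flip
Dir SW: first cell 'W' (not opp) -> no flip
Dir S: opp run (1,2) capped by W -> flip
Dir SE: first cell '.' (not opp) -> no flip
All flips: (1,2)

Answer: ..W...
.WW...
..WB..
..BB..
...B..
......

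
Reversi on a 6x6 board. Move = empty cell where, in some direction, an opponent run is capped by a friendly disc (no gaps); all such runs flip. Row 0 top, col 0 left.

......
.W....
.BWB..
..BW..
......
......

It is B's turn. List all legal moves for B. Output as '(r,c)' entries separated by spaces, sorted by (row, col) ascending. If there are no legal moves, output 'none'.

(0,0): no bracket -> illegal
(0,1): flips 1 -> legal
(0,2): no bracket -> illegal
(1,0): no bracket -> illegal
(1,2): flips 1 -> legal
(1,3): no bracket -> illegal
(2,0): no bracket -> illegal
(2,4): no bracket -> illegal
(3,1): no bracket -> illegal
(3,4): flips 1 -> legal
(4,2): no bracket -> illegal
(4,3): flips 1 -> legal
(4,4): no bracket -> illegal

Answer: (0,1) (1,2) (3,4) (4,3)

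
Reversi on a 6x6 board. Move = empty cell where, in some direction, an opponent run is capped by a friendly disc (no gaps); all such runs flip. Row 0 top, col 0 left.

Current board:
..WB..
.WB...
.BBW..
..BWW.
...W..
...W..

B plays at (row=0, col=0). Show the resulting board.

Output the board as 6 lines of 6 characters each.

Place B at (0,0); scan 8 dirs for brackets.
Dir NW: edge -> no flip
Dir N: edge -> no flip
Dir NE: edge -> no flip
Dir W: edge -> no flip
Dir E: first cell '.' (not opp) -> no flip
Dir SW: edge -> no flip
Dir S: first cell '.' (not opp) -> no flip
Dir SE: opp run (1,1) capped by B -> flip
All flips: (1,1)

Answer: B.WB..
.BB...
.BBW..
..BWW.
...W..
...W..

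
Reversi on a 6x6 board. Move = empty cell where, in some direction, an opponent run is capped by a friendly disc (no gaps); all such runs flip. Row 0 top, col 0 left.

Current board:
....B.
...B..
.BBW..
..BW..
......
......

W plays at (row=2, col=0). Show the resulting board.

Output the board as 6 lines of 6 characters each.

Place W at (2,0); scan 8 dirs for brackets.
Dir NW: edge -> no flip
Dir N: first cell '.' (not opp) -> no flip
Dir NE: first cell '.' (not opp) -> no flip
Dir W: edge -> no flip
Dir E: opp run (2,1) (2,2) capped by W -> flip
Dir SW: edge -> no flip
Dir S: first cell '.' (not opp) -> no flip
Dir SE: first cell '.' (not opp) -> no flip
All flips: (2,1) (2,2)

Answer: ....B.
...B..
WWWW..
..BW..
......
......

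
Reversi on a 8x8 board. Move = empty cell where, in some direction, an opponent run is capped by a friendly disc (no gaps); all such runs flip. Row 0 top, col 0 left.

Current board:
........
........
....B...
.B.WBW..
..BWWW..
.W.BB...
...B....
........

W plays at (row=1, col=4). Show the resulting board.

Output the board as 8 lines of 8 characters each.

Answer: ........
....W...
....W...
.B.WWW..
..BWWW..
.W.BB...
...B....
........

Derivation:
Place W at (1,4); scan 8 dirs for brackets.
Dir NW: first cell '.' (not opp) -> no flip
Dir N: first cell '.' (not opp) -> no flip
Dir NE: first cell '.' (not opp) -> no flip
Dir W: first cell '.' (not opp) -> no flip
Dir E: first cell '.' (not opp) -> no flip
Dir SW: first cell '.' (not opp) -> no flip
Dir S: opp run (2,4) (3,4) capped by W -> flip
Dir SE: first cell '.' (not opp) -> no flip
All flips: (2,4) (3,4)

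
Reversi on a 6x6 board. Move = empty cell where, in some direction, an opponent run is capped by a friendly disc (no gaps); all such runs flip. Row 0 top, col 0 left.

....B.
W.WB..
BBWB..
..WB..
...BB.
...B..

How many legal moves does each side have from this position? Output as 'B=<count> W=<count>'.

-- B to move --
(0,0): flips 1 -> legal
(0,1): flips 1 -> legal
(0,2): no bracket -> illegal
(0,3): flips 1 -> legal
(1,1): flips 2 -> legal
(3,1): flips 2 -> legal
(4,1): flips 1 -> legal
(4,2): no bracket -> illegal
B mobility = 6
-- W to move --
(0,2): no bracket -> illegal
(0,3): no bracket -> illegal
(0,5): no bracket -> illegal
(1,1): no bracket -> illegal
(1,4): flips 2 -> legal
(1,5): no bracket -> illegal
(2,4): flips 1 -> legal
(3,0): flips 2 -> legal
(3,1): no bracket -> illegal
(3,4): flips 2 -> legal
(3,5): no bracket -> illegal
(4,2): no bracket -> illegal
(4,5): no bracket -> illegal
(5,2): no bracket -> illegal
(5,4): flips 1 -> legal
(5,5): flips 2 -> legal
W mobility = 6

Answer: B=6 W=6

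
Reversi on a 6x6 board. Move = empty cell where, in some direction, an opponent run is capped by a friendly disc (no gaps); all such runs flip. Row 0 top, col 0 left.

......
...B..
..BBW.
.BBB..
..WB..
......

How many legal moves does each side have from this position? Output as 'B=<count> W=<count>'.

Answer: B=7 W=5

Derivation:
-- B to move --
(1,4): no bracket -> illegal
(1,5): flips 1 -> legal
(2,5): flips 1 -> legal
(3,4): no bracket -> illegal
(3,5): flips 1 -> legal
(4,1): flips 1 -> legal
(5,1): flips 1 -> legal
(5,2): flips 1 -> legal
(5,3): flips 1 -> legal
B mobility = 7
-- W to move --
(0,2): flips 1 -> legal
(0,3): no bracket -> illegal
(0,4): no bracket -> illegal
(1,1): no bracket -> illegal
(1,2): flips 2 -> legal
(1,4): no bracket -> illegal
(2,0): flips 1 -> legal
(2,1): flips 2 -> legal
(3,0): no bracket -> illegal
(3,4): no bracket -> illegal
(4,0): no bracket -> illegal
(4,1): no bracket -> illegal
(4,4): flips 1 -> legal
(5,2): no bracket -> illegal
(5,3): no bracket -> illegal
(5,4): no bracket -> illegal
W mobility = 5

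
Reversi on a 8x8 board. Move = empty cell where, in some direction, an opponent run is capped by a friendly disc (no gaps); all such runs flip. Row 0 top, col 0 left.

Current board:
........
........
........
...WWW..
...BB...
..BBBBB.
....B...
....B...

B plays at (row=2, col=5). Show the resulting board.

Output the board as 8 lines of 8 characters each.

Place B at (2,5); scan 8 dirs for brackets.
Dir NW: first cell '.' (not opp) -> no flip
Dir N: first cell '.' (not opp) -> no flip
Dir NE: first cell '.' (not opp) -> no flip
Dir W: first cell '.' (not opp) -> no flip
Dir E: first cell '.' (not opp) -> no flip
Dir SW: opp run (3,4) capped by B -> flip
Dir S: opp run (3,5), next='.' -> no flip
Dir SE: first cell '.' (not opp) -> no flip
All flips: (3,4)

Answer: ........
........
.....B..
...WBW..
...BB...
..BBBBB.
....B...
....B...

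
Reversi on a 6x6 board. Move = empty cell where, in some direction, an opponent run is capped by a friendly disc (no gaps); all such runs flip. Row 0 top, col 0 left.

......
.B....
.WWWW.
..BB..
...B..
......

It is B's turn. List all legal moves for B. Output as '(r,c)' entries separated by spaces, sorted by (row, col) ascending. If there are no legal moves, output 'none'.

(1,0): flips 1 -> legal
(1,2): flips 1 -> legal
(1,3): flips 1 -> legal
(1,4): flips 1 -> legal
(1,5): flips 1 -> legal
(2,0): no bracket -> illegal
(2,5): no bracket -> illegal
(3,0): no bracket -> illegal
(3,1): flips 1 -> legal
(3,4): no bracket -> illegal
(3,5): no bracket -> illegal

Answer: (1,0) (1,2) (1,3) (1,4) (1,5) (3,1)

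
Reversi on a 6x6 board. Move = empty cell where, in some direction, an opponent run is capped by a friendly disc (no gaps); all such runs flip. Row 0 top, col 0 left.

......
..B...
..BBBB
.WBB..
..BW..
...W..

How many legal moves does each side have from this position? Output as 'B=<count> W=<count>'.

Answer: B=5 W=4

Derivation:
-- B to move --
(2,0): flips 1 -> legal
(2,1): no bracket -> illegal
(3,0): flips 1 -> legal
(3,4): no bracket -> illegal
(4,0): flips 1 -> legal
(4,1): no bracket -> illegal
(4,4): flips 1 -> legal
(5,2): no bracket -> illegal
(5,4): flips 1 -> legal
B mobility = 5
-- W to move --
(0,1): no bracket -> illegal
(0,2): no bracket -> illegal
(0,3): no bracket -> illegal
(1,1): no bracket -> illegal
(1,3): flips 3 -> legal
(1,4): no bracket -> illegal
(1,5): no bracket -> illegal
(2,1): flips 1 -> legal
(3,4): flips 2 -> legal
(3,5): no bracket -> illegal
(4,1): flips 1 -> legal
(4,4): no bracket -> illegal
(5,1): no bracket -> illegal
(5,2): no bracket -> illegal
W mobility = 4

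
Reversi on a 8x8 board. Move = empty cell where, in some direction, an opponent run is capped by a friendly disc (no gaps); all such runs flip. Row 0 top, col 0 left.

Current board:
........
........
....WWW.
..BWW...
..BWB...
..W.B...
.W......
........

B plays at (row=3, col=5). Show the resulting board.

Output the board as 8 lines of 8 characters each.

Place B at (3,5); scan 8 dirs for brackets.
Dir NW: opp run (2,4), next='.' -> no flip
Dir N: opp run (2,5), next='.' -> no flip
Dir NE: opp run (2,6), next='.' -> no flip
Dir W: opp run (3,4) (3,3) capped by B -> flip
Dir E: first cell '.' (not opp) -> no flip
Dir SW: first cell 'B' (not opp) -> no flip
Dir S: first cell '.' (not opp) -> no flip
Dir SE: first cell '.' (not opp) -> no flip
All flips: (3,3) (3,4)

Answer: ........
........
....WWW.
..BBBB..
..BWB...
..W.B...
.W......
........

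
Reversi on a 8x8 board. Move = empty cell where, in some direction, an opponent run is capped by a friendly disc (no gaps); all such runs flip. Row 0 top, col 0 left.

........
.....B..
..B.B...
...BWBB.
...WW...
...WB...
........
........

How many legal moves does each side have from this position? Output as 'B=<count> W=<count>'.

Answer: B=5 W=9

Derivation:
-- B to move --
(2,3): no bracket -> illegal
(2,5): no bracket -> illegal
(3,2): flips 1 -> legal
(4,2): no bracket -> illegal
(4,5): no bracket -> illegal
(5,2): flips 1 -> legal
(5,5): flips 1 -> legal
(6,2): flips 2 -> legal
(6,3): flips 2 -> legal
(6,4): no bracket -> illegal
B mobility = 5
-- W to move --
(0,4): no bracket -> illegal
(0,5): no bracket -> illegal
(0,6): no bracket -> illegal
(1,1): flips 2 -> legal
(1,2): no bracket -> illegal
(1,3): no bracket -> illegal
(1,4): flips 1 -> legal
(1,6): no bracket -> illegal
(2,1): no bracket -> illegal
(2,3): flips 1 -> legal
(2,5): no bracket -> illegal
(2,6): flips 1 -> legal
(2,7): no bracket -> illegal
(3,1): no bracket -> illegal
(3,2): flips 1 -> legal
(3,7): flips 2 -> legal
(4,2): no bracket -> illegal
(4,5): no bracket -> illegal
(4,6): no bracket -> illegal
(4,7): no bracket -> illegal
(5,5): flips 1 -> legal
(6,3): no bracket -> illegal
(6,4): flips 1 -> legal
(6,5): flips 1 -> legal
W mobility = 9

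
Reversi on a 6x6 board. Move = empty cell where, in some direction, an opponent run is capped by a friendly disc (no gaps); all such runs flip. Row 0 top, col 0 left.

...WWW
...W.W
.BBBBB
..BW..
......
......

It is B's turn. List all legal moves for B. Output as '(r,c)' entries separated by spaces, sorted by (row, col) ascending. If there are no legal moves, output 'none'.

Answer: (0,2) (3,4) (4,2) (4,3) (4,4)

Derivation:
(0,2): flips 1 -> legal
(1,2): no bracket -> illegal
(1,4): no bracket -> illegal
(3,4): flips 1 -> legal
(4,2): flips 1 -> legal
(4,3): flips 1 -> legal
(4,4): flips 1 -> legal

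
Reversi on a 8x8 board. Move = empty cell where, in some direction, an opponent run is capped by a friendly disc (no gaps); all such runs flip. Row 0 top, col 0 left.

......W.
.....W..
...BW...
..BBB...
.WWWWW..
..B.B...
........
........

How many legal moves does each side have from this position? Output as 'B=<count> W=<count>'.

Answer: B=9 W=11

Derivation:
-- B to move --
(0,4): no bracket -> illegal
(0,5): no bracket -> illegal
(0,7): no bracket -> illegal
(1,3): no bracket -> illegal
(1,4): flips 1 -> legal
(1,6): no bracket -> illegal
(1,7): no bracket -> illegal
(2,5): flips 1 -> legal
(2,6): no bracket -> illegal
(3,0): flips 1 -> legal
(3,1): no bracket -> illegal
(3,5): no bracket -> illegal
(3,6): flips 1 -> legal
(4,0): no bracket -> illegal
(4,6): no bracket -> illegal
(5,0): flips 1 -> legal
(5,1): flips 1 -> legal
(5,3): flips 1 -> legal
(5,5): flips 1 -> legal
(5,6): flips 1 -> legal
B mobility = 9
-- W to move --
(1,2): flips 2 -> legal
(1,3): flips 2 -> legal
(1,4): flips 2 -> legal
(2,1): flips 1 -> legal
(2,2): flips 3 -> legal
(2,5): flips 1 -> legal
(3,1): no bracket -> illegal
(3,5): no bracket -> illegal
(5,1): no bracket -> illegal
(5,3): no bracket -> illegal
(5,5): no bracket -> illegal
(6,1): flips 1 -> legal
(6,2): flips 1 -> legal
(6,3): flips 2 -> legal
(6,4): flips 1 -> legal
(6,5): flips 1 -> legal
W mobility = 11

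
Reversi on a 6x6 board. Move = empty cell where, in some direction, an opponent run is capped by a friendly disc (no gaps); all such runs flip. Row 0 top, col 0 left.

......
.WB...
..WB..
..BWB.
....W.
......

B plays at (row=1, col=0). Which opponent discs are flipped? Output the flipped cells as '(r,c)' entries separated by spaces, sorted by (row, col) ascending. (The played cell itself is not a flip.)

Answer: (1,1)

Derivation:
Dir NW: edge -> no flip
Dir N: first cell '.' (not opp) -> no flip
Dir NE: first cell '.' (not opp) -> no flip
Dir W: edge -> no flip
Dir E: opp run (1,1) capped by B -> flip
Dir SW: edge -> no flip
Dir S: first cell '.' (not opp) -> no flip
Dir SE: first cell '.' (not opp) -> no flip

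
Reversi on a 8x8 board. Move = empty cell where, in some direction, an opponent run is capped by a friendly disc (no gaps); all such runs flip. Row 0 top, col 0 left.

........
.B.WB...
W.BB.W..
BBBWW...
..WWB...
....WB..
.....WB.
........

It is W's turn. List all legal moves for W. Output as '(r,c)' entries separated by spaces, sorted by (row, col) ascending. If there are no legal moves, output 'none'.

Answer: (0,0) (0,2) (0,3) (1,2) (1,5) (2,1) (4,0) (4,5) (5,6) (6,7) (7,7)

Derivation:
(0,0): flips 2 -> legal
(0,1): no bracket -> illegal
(0,2): flips 1 -> legal
(0,3): flips 1 -> legal
(0,4): no bracket -> illegal
(0,5): no bracket -> illegal
(1,0): no bracket -> illegal
(1,2): flips 3 -> legal
(1,5): flips 1 -> legal
(2,1): flips 1 -> legal
(2,4): no bracket -> illegal
(3,5): no bracket -> illegal
(4,0): flips 3 -> legal
(4,1): no bracket -> illegal
(4,5): flips 2 -> legal
(4,6): no bracket -> illegal
(5,3): no bracket -> illegal
(5,6): flips 1 -> legal
(5,7): no bracket -> illegal
(6,4): no bracket -> illegal
(6,7): flips 1 -> legal
(7,5): no bracket -> illegal
(7,6): no bracket -> illegal
(7,7): flips 3 -> legal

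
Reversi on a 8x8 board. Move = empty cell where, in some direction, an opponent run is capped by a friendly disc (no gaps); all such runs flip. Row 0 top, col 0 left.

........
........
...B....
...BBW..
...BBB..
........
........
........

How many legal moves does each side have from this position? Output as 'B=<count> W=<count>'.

-- B to move --
(2,4): no bracket -> illegal
(2,5): flips 1 -> legal
(2,6): flips 1 -> legal
(3,6): flips 1 -> legal
(4,6): no bracket -> illegal
B mobility = 3
-- W to move --
(1,2): no bracket -> illegal
(1,3): no bracket -> illegal
(1,4): no bracket -> illegal
(2,2): no bracket -> illegal
(2,4): no bracket -> illegal
(2,5): no bracket -> illegal
(3,2): flips 2 -> legal
(3,6): no bracket -> illegal
(4,2): no bracket -> illegal
(4,6): no bracket -> illegal
(5,2): no bracket -> illegal
(5,3): flips 1 -> legal
(5,4): no bracket -> illegal
(5,5): flips 1 -> legal
(5,6): no bracket -> illegal
W mobility = 3

Answer: B=3 W=3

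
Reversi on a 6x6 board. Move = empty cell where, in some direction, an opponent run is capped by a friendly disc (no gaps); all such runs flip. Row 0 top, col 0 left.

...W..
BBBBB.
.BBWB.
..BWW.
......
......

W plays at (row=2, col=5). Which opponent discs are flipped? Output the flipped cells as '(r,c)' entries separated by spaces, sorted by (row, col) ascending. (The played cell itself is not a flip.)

Dir NW: opp run (1,4) capped by W -> flip
Dir N: first cell '.' (not opp) -> no flip
Dir NE: edge -> no flip
Dir W: opp run (2,4) capped by W -> flip
Dir E: edge -> no flip
Dir SW: first cell 'W' (not opp) -> no flip
Dir S: first cell '.' (not opp) -> no flip
Dir SE: edge -> no flip

Answer: (1,4) (2,4)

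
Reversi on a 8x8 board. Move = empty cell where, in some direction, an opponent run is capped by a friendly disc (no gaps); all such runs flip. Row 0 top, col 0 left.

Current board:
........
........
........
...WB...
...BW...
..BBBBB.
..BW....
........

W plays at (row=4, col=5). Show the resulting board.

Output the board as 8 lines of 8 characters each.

Answer: ........
........
........
...WB...
...BWW..
..BBWBB.
..BW....
........

Derivation:
Place W at (4,5); scan 8 dirs for brackets.
Dir NW: opp run (3,4), next='.' -> no flip
Dir N: first cell '.' (not opp) -> no flip
Dir NE: first cell '.' (not opp) -> no flip
Dir W: first cell 'W' (not opp) -> no flip
Dir E: first cell '.' (not opp) -> no flip
Dir SW: opp run (5,4) capped by W -> flip
Dir S: opp run (5,5), next='.' -> no flip
Dir SE: opp run (5,6), next='.' -> no flip
All flips: (5,4)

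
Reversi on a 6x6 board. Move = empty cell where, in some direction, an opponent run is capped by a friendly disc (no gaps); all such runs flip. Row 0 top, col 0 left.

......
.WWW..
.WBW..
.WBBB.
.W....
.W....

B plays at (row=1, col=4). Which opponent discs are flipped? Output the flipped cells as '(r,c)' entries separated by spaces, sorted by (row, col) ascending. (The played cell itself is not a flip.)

Dir NW: first cell '.' (not opp) -> no flip
Dir N: first cell '.' (not opp) -> no flip
Dir NE: first cell '.' (not opp) -> no flip
Dir W: opp run (1,3) (1,2) (1,1), next='.' -> no flip
Dir E: first cell '.' (not opp) -> no flip
Dir SW: opp run (2,3) capped by B -> flip
Dir S: first cell '.' (not opp) -> no flip
Dir SE: first cell '.' (not opp) -> no flip

Answer: (2,3)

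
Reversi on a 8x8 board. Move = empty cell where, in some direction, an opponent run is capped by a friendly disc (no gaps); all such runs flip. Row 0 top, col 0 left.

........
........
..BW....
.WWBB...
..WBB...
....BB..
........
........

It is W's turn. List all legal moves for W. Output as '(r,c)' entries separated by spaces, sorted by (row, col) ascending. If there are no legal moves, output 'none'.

Answer: (1,2) (1,3) (2,1) (2,4) (3,5) (4,5) (5,3) (6,5)

Derivation:
(1,1): no bracket -> illegal
(1,2): flips 1 -> legal
(1,3): flips 1 -> legal
(2,1): flips 1 -> legal
(2,4): flips 1 -> legal
(2,5): no bracket -> illegal
(3,5): flips 2 -> legal
(4,5): flips 3 -> legal
(4,6): no bracket -> illegal
(5,2): no bracket -> illegal
(5,3): flips 2 -> legal
(5,6): no bracket -> illegal
(6,3): no bracket -> illegal
(6,4): no bracket -> illegal
(6,5): flips 2 -> legal
(6,6): no bracket -> illegal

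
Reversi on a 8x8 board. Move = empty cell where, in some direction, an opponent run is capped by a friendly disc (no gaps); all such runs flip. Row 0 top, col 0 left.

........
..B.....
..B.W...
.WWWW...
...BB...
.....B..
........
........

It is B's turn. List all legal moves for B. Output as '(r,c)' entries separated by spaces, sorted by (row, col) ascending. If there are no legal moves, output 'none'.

(1,3): no bracket -> illegal
(1,4): flips 2 -> legal
(1,5): no bracket -> illegal
(2,0): no bracket -> illegal
(2,1): flips 1 -> legal
(2,3): flips 1 -> legal
(2,5): flips 1 -> legal
(3,0): no bracket -> illegal
(3,5): no bracket -> illegal
(4,0): flips 1 -> legal
(4,1): no bracket -> illegal
(4,2): flips 1 -> legal
(4,5): no bracket -> illegal

Answer: (1,4) (2,1) (2,3) (2,5) (4,0) (4,2)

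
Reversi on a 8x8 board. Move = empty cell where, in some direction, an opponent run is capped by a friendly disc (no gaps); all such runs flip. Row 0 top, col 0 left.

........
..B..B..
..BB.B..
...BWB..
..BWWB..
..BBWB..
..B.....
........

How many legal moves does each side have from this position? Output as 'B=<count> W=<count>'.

-- B to move --
(2,4): no bracket -> illegal
(3,2): no bracket -> illegal
(6,3): flips 1 -> legal
(6,4): no bracket -> illegal
(6,5): no bracket -> illegal
B mobility = 1
-- W to move --
(0,1): flips 2 -> legal
(0,2): no bracket -> illegal
(0,3): no bracket -> illegal
(0,4): no bracket -> illegal
(0,5): no bracket -> illegal
(0,6): no bracket -> illegal
(1,1): flips 2 -> legal
(1,3): flips 2 -> legal
(1,4): no bracket -> illegal
(1,6): flips 1 -> legal
(2,1): no bracket -> illegal
(2,4): no bracket -> illegal
(2,6): flips 1 -> legal
(3,1): no bracket -> illegal
(3,2): flips 1 -> legal
(3,6): flips 2 -> legal
(4,1): flips 1 -> legal
(4,6): flips 1 -> legal
(5,1): flips 2 -> legal
(5,6): flips 2 -> legal
(6,1): flips 1 -> legal
(6,3): flips 1 -> legal
(6,4): no bracket -> illegal
(6,5): no bracket -> illegal
(6,6): flips 1 -> legal
(7,1): flips 2 -> legal
(7,2): no bracket -> illegal
(7,3): no bracket -> illegal
W mobility = 15

Answer: B=1 W=15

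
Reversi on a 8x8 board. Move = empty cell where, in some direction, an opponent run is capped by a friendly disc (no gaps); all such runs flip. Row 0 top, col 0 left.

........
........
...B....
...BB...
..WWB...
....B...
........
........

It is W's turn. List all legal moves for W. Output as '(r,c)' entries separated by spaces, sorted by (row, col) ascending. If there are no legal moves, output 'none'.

(1,2): no bracket -> illegal
(1,3): flips 2 -> legal
(1,4): no bracket -> illegal
(2,2): no bracket -> illegal
(2,4): flips 1 -> legal
(2,5): flips 1 -> legal
(3,2): no bracket -> illegal
(3,5): no bracket -> illegal
(4,5): flips 1 -> legal
(5,3): no bracket -> illegal
(5,5): no bracket -> illegal
(6,3): no bracket -> illegal
(6,4): no bracket -> illegal
(6,5): flips 1 -> legal

Answer: (1,3) (2,4) (2,5) (4,5) (6,5)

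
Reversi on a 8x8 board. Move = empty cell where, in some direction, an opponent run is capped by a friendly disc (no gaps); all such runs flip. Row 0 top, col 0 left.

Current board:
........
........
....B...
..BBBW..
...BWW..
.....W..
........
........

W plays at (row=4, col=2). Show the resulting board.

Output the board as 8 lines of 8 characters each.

Answer: ........
........
....B...
..BBBW..
..WWWW..
.....W..
........
........

Derivation:
Place W at (4,2); scan 8 dirs for brackets.
Dir NW: first cell '.' (not opp) -> no flip
Dir N: opp run (3,2), next='.' -> no flip
Dir NE: opp run (3,3) (2,4), next='.' -> no flip
Dir W: first cell '.' (not opp) -> no flip
Dir E: opp run (4,3) capped by W -> flip
Dir SW: first cell '.' (not opp) -> no flip
Dir S: first cell '.' (not opp) -> no flip
Dir SE: first cell '.' (not opp) -> no flip
All flips: (4,3)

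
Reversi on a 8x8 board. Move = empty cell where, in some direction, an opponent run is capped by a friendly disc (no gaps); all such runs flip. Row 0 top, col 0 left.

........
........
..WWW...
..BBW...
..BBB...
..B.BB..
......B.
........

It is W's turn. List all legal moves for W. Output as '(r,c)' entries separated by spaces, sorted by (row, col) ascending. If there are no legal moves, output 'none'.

Answer: (3,1) (4,1) (5,1) (5,3) (6,1) (6,2) (6,4) (7,7)

Derivation:
(2,1): no bracket -> illegal
(3,1): flips 2 -> legal
(3,5): no bracket -> illegal
(4,1): flips 1 -> legal
(4,5): no bracket -> illegal
(4,6): no bracket -> illegal
(5,1): flips 2 -> legal
(5,3): flips 2 -> legal
(5,6): no bracket -> illegal
(5,7): no bracket -> illegal
(6,1): flips 2 -> legal
(6,2): flips 3 -> legal
(6,3): no bracket -> illegal
(6,4): flips 2 -> legal
(6,5): no bracket -> illegal
(6,7): no bracket -> illegal
(7,5): no bracket -> illegal
(7,6): no bracket -> illegal
(7,7): flips 4 -> legal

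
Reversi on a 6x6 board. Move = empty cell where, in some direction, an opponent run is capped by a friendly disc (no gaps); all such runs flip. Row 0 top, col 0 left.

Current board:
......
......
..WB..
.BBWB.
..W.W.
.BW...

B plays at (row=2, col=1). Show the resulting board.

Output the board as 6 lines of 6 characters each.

Answer: ......
......
.BBB..
.BBWB.
..W.W.
.BW...

Derivation:
Place B at (2,1); scan 8 dirs for brackets.
Dir NW: first cell '.' (not opp) -> no flip
Dir N: first cell '.' (not opp) -> no flip
Dir NE: first cell '.' (not opp) -> no flip
Dir W: first cell '.' (not opp) -> no flip
Dir E: opp run (2,2) capped by B -> flip
Dir SW: first cell '.' (not opp) -> no flip
Dir S: first cell 'B' (not opp) -> no flip
Dir SE: first cell 'B' (not opp) -> no flip
All flips: (2,2)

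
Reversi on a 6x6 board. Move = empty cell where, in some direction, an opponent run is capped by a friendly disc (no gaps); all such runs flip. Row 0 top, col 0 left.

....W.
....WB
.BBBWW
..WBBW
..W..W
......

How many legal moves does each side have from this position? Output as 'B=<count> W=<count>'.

-- B to move --
(0,3): no bracket -> illegal
(0,5): flips 1 -> legal
(1,3): flips 1 -> legal
(3,1): flips 1 -> legal
(4,1): flips 1 -> legal
(4,3): flips 1 -> legal
(4,4): no bracket -> illegal
(5,1): flips 1 -> legal
(5,2): flips 2 -> legal
(5,3): no bracket -> illegal
(5,4): no bracket -> illegal
(5,5): flips 3 -> legal
B mobility = 8
-- W to move --
(0,5): flips 1 -> legal
(1,0): flips 1 -> legal
(1,1): no bracket -> illegal
(1,2): flips 3 -> legal
(1,3): no bracket -> illegal
(2,0): flips 3 -> legal
(3,0): no bracket -> illegal
(3,1): no bracket -> illegal
(4,3): flips 1 -> legal
(4,4): flips 1 -> legal
W mobility = 6

Answer: B=8 W=6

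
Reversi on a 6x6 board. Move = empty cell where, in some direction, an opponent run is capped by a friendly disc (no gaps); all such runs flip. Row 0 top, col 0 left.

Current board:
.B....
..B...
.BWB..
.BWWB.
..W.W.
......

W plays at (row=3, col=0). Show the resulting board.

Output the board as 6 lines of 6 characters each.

Place W at (3,0); scan 8 dirs for brackets.
Dir NW: edge -> no flip
Dir N: first cell '.' (not opp) -> no flip
Dir NE: opp run (2,1) (1,2), next='.' -> no flip
Dir W: edge -> no flip
Dir E: opp run (3,1) capped by W -> flip
Dir SW: edge -> no flip
Dir S: first cell '.' (not opp) -> no flip
Dir SE: first cell '.' (not opp) -> no flip
All flips: (3,1)

Answer: .B....
..B...
.BWB..
WWWWB.
..W.W.
......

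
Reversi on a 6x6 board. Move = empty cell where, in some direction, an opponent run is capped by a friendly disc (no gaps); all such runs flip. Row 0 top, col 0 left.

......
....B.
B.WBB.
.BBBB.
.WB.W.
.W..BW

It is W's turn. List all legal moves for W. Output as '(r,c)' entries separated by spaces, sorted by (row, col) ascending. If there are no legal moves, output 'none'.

Answer: (0,4) (0,5) (1,5) (2,1) (2,5) (4,0) (4,3) (5,2) (5,3)

Derivation:
(0,3): no bracket -> illegal
(0,4): flips 3 -> legal
(0,5): flips 3 -> legal
(1,0): no bracket -> illegal
(1,1): no bracket -> illegal
(1,2): no bracket -> illegal
(1,3): no bracket -> illegal
(1,5): flips 3 -> legal
(2,1): flips 1 -> legal
(2,5): flips 2 -> legal
(3,0): no bracket -> illegal
(3,5): no bracket -> illegal
(4,0): flips 1 -> legal
(4,3): flips 1 -> legal
(4,5): no bracket -> illegal
(5,2): flips 2 -> legal
(5,3): flips 1 -> legal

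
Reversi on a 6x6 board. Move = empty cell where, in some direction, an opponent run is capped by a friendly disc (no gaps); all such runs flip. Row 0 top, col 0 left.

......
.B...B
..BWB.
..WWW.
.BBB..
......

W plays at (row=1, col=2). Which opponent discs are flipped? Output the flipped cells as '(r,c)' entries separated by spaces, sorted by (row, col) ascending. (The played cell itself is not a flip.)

Dir NW: first cell '.' (not opp) -> no flip
Dir N: first cell '.' (not opp) -> no flip
Dir NE: first cell '.' (not opp) -> no flip
Dir W: opp run (1,1), next='.' -> no flip
Dir E: first cell '.' (not opp) -> no flip
Dir SW: first cell '.' (not opp) -> no flip
Dir S: opp run (2,2) capped by W -> flip
Dir SE: first cell 'W' (not opp) -> no flip

Answer: (2,2)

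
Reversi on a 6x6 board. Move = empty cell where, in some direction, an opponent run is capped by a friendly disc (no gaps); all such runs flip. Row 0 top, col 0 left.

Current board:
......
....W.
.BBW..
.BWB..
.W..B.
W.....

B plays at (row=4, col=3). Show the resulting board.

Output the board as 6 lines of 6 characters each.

Answer: ......
....W.
.BBW..
.BBB..
.W.BB.
W.....

Derivation:
Place B at (4,3); scan 8 dirs for brackets.
Dir NW: opp run (3,2) capped by B -> flip
Dir N: first cell 'B' (not opp) -> no flip
Dir NE: first cell '.' (not opp) -> no flip
Dir W: first cell '.' (not opp) -> no flip
Dir E: first cell 'B' (not opp) -> no flip
Dir SW: first cell '.' (not opp) -> no flip
Dir S: first cell '.' (not opp) -> no flip
Dir SE: first cell '.' (not opp) -> no flip
All flips: (3,2)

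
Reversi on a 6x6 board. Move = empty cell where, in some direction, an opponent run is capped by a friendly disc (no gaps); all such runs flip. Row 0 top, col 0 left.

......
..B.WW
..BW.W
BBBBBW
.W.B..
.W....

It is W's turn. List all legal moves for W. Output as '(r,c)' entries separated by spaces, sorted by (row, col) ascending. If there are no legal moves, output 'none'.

(0,1): flips 1 -> legal
(0,2): no bracket -> illegal
(0,3): no bracket -> illegal
(1,1): no bracket -> illegal
(1,3): no bracket -> illegal
(2,0): no bracket -> illegal
(2,1): flips 2 -> legal
(2,4): no bracket -> illegal
(4,0): no bracket -> illegal
(4,2): no bracket -> illegal
(4,4): no bracket -> illegal
(4,5): flips 1 -> legal
(5,2): flips 2 -> legal
(5,3): flips 2 -> legal
(5,4): no bracket -> illegal

Answer: (0,1) (2,1) (4,5) (5,2) (5,3)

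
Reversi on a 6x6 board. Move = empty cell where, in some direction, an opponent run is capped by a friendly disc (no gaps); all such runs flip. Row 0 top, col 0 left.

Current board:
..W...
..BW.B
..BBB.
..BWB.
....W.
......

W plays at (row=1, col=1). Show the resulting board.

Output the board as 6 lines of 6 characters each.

Answer: ..W...
.WWW.B
..WBB.
..BWB.
....W.
......

Derivation:
Place W at (1,1); scan 8 dirs for brackets.
Dir NW: first cell '.' (not opp) -> no flip
Dir N: first cell '.' (not opp) -> no flip
Dir NE: first cell 'W' (not opp) -> no flip
Dir W: first cell '.' (not opp) -> no flip
Dir E: opp run (1,2) capped by W -> flip
Dir SW: first cell '.' (not opp) -> no flip
Dir S: first cell '.' (not opp) -> no flip
Dir SE: opp run (2,2) capped by W -> flip
All flips: (1,2) (2,2)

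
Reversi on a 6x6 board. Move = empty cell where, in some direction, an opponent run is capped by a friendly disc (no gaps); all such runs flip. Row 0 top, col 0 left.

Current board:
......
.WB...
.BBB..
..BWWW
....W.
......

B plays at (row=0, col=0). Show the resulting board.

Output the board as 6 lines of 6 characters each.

Place B at (0,0); scan 8 dirs for brackets.
Dir NW: edge -> no flip
Dir N: edge -> no flip
Dir NE: edge -> no flip
Dir W: edge -> no flip
Dir E: first cell '.' (not opp) -> no flip
Dir SW: edge -> no flip
Dir S: first cell '.' (not opp) -> no flip
Dir SE: opp run (1,1) capped by B -> flip
All flips: (1,1)

Answer: B.....
.BB...
.BBB..
..BWWW
....W.
......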